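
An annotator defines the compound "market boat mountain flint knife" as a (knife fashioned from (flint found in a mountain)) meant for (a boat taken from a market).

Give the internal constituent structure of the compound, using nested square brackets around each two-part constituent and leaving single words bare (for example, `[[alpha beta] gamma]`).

At the top level: head "knife" (specifically "mountain flint knife"); modifier "market boat".
"market boat" → head "boat", modifier "market".
"mountain flint knife" → head "knife", modifier "mountain flint".
"mountain flint" → head "flint", modifier "mountain".
Putting it together: [[market boat] [[mountain flint] knife]].

[[market boat] [[mountain flint] knife]]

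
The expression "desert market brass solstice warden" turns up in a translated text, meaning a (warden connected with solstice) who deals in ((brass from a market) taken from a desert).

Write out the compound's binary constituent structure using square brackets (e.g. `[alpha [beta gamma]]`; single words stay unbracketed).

[[desert [market brass]] [solstice warden]]

Whole compound: head "warden" (specifically "solstice warden"), modifier "desert market brass".
"desert market brass" → head "brass" (specifically "market brass"), modifier "desert".
"market brass" → head "brass", modifier "market".
"solstice warden" → head "warden", modifier "solstice".
Assembled: [[desert [market brass]] [solstice warden]].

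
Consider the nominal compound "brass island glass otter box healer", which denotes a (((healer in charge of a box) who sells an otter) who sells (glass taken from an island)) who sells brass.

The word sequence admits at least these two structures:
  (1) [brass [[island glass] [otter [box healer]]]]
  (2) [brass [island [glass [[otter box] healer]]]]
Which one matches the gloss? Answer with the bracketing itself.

[brass [[island glass] [otter [box healer]]]]

The paraphrase's head is the "healer" part ("island glass otter box healer"); its modifier is "brass".
That top-level split, carried through the inner groups, gives [brass [[island glass] [otter [box healer]]]].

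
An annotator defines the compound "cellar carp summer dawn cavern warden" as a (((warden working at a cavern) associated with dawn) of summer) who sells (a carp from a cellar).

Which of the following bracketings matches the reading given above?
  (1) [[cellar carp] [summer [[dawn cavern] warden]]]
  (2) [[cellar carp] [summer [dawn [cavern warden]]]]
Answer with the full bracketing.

The paraphrase's head is the "warden" part ("summer dawn cavern warden"); its modifier is "cellar carp".
That top-level split, carried through the inner groups, gives [[cellar carp] [summer [dawn [cavern warden]]]].

[[cellar carp] [summer [dawn [cavern warden]]]]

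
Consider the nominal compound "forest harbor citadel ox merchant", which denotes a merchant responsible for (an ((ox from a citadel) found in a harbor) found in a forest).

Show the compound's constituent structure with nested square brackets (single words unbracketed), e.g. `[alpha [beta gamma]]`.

[[forest [harbor [citadel ox]]] merchant]

Overall it is a kind of merchant; the modifier is "forest harbor citadel ox".
"forest harbor citadel ox" → head "ox" (specifically "harbor citadel ox"), modifier "forest".
"harbor citadel ox" → head "ox" (specifically "citadel ox"), modifier "harbor".
"citadel ox" → head "ox", modifier "citadel".
Assembled: [[forest [harbor [citadel ox]]] merchant].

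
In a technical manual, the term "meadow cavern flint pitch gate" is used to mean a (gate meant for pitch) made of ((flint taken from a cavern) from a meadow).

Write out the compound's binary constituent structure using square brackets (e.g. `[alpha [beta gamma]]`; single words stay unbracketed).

The outermost head in the paraphrase is "gate" (specifically "pitch gate"), modified by "meadow cavern flint".
Inside "meadow cavern flint": head "flint" (specifically "cavern flint"), modifier "meadow".
Inside "cavern flint": head "flint", modifier "cavern".
Inside "pitch gate": head "gate", modifier "pitch".
Putting it together: [[meadow [cavern flint]] [pitch gate]].

[[meadow [cavern flint]] [pitch gate]]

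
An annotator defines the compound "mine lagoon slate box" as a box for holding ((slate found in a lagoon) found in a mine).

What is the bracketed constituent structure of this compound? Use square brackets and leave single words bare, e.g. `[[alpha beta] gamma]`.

[[mine [lagoon slate]] box]

The outermost head in the paraphrase is "box", modified by "mine lagoon slate".
"mine lagoon slate" → head "slate" (specifically "lagoon slate"), modifier "mine".
"lagoon slate" → head "slate", modifier "lagoon".
Assembled: [[mine [lagoon slate]] box].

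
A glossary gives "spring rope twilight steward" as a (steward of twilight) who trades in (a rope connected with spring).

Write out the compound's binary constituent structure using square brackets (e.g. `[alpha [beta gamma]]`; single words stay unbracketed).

[[spring rope] [twilight steward]]

The outermost head in the paraphrase is "steward" (specifically "twilight steward"), modified by "spring rope".
"spring rope" → head "rope", modifier "spring".
"twilight steward" → head "steward", modifier "twilight".
Assembled: [[spring rope] [twilight steward]].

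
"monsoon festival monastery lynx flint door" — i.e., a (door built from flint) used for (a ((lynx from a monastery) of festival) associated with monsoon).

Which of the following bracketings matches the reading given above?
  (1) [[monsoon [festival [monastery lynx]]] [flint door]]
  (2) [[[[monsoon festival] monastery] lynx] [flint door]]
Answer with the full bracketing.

[[monsoon [festival [monastery lynx]]] [flint door]]

The paraphrase's head is the "door" part ("flint door"); its modifier is "monsoon festival monastery lynx".
That top-level split, carried through the inner groups, gives [[monsoon [festival [monastery lynx]]] [flint door]].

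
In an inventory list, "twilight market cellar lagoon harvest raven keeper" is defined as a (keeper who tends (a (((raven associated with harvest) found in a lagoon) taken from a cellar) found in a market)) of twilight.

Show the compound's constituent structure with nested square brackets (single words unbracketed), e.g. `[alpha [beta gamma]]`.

[twilight [[market [cellar [lagoon [harvest raven]]]] keeper]]

Whole compound: head "keeper" (specifically "market cellar lagoon harvest raven keeper"), modifier "twilight".
"market cellar lagoon harvest raven keeper" → head "keeper", modifier "market cellar lagoon harvest raven".
"market cellar lagoon harvest raven" → head "raven" (specifically "cellar lagoon harvest raven"), modifier "market".
"cellar lagoon harvest raven" → head "raven" (specifically "lagoon harvest raven"), modifier "cellar".
"lagoon harvest raven" → head "raven" (specifically "harvest raven"), modifier "lagoon".
"harvest raven" → head "raven", modifier "harvest".
So the structure is [twilight [[market [cellar [lagoon [harvest raven]]]] keeper]].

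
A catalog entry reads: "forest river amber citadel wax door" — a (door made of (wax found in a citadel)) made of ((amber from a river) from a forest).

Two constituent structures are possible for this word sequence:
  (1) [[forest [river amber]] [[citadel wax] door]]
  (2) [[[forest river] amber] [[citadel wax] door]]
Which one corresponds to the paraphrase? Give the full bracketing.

[[forest [river amber]] [[citadel wax] door]]

The paraphrase's head is the "door" part ("citadel wax door"); its modifier is "forest river amber".
That top-level split, carried through the inner groups, gives [[forest [river amber]] [[citadel wax] door]].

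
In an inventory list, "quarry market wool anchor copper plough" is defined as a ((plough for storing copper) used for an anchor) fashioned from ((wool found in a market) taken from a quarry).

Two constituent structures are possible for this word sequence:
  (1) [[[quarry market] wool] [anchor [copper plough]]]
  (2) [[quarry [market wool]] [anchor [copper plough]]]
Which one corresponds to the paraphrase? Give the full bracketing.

The paraphrase's head is the "plough" part ("anchor copper plough"); its modifier is "quarry market wool".
That top-level split, carried through the inner groups, gives [[quarry [market wool]] [anchor [copper plough]]].

[[quarry [market wool]] [anchor [copper plough]]]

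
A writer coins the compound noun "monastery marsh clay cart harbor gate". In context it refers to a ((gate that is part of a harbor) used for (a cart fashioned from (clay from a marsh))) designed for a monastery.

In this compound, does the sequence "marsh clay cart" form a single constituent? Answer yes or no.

yes

The paraphrase groups the words so that "marsh clay cart" is one unit: it corresponds to a single parenthesized sub-phrase.
The full structure is [monastery [[[marsh clay] cart] [harbor gate]]], in which [marsh clay cart] is a constituent.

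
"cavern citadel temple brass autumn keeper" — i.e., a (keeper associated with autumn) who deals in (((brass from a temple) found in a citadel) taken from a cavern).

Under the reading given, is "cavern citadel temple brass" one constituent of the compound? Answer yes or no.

The paraphrase groups the words so that "cavern citadel temple brass" is one unit: it corresponds to a single parenthesized sub-phrase.
The full structure is [[cavern [citadel [temple brass]]] [autumn keeper]], in which [cavern citadel temple brass] is a constituent.

yes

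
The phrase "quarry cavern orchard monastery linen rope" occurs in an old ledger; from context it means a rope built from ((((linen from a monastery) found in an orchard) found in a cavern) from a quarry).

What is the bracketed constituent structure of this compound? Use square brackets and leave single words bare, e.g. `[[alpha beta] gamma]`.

[[quarry [cavern [orchard [monastery linen]]]] rope]

Whole compound: head "rope", modifier "quarry cavern orchard monastery linen".
Within "quarry cavern orchard monastery linen", the head is "linen" (specifically "cavern orchard monastery linen") and the modifier is "quarry".
Within "cavern orchard monastery linen", the head is "linen" (specifically "orchard monastery linen") and the modifier is "cavern".
Within "orchard monastery linen", the head is "linen" (specifically "monastery linen") and the modifier is "orchard".
Within "monastery linen", the head is "linen" and the modifier is "monastery".
Assembled: [[quarry [cavern [orchard [monastery linen]]]] rope].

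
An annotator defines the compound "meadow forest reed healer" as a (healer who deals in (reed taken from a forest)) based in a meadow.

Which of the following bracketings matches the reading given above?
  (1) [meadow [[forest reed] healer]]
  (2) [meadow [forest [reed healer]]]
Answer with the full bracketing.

The paraphrase's head is the "healer" part ("forest reed healer"); its modifier is "meadow".
That top-level split, carried through the inner groups, gives [meadow [[forest reed] healer]].

[meadow [[forest reed] healer]]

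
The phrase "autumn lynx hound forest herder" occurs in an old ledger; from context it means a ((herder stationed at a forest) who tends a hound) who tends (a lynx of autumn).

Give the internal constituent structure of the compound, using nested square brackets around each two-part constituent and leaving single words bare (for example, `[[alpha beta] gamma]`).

Overall it is a kind of herder (specifically "hound forest herder"); the modifier is "autumn lynx".
Inside "autumn lynx": head "lynx", modifier "autumn".
Inside "hound forest herder": head "herder" (specifically "forest herder"), modifier "hound".
Inside "forest herder": head "herder", modifier "forest".
Assembled: [[autumn lynx] [hound [forest herder]]].

[[autumn lynx] [hound [forest herder]]]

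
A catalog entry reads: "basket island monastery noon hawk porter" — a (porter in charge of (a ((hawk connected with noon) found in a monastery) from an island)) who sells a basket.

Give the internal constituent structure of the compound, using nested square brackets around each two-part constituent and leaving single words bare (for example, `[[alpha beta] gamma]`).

[basket [[island [monastery [noon hawk]]] porter]]

At the top level: head "porter" (specifically "island monastery noon hawk porter"); modifier "basket".
Inside "island monastery noon hawk porter": head "porter", modifier "island monastery noon hawk".
Inside "island monastery noon hawk": head "hawk" (specifically "monastery noon hawk"), modifier "island".
Inside "monastery noon hawk": head "hawk" (specifically "noon hawk"), modifier "monastery".
Inside "noon hawk": head "hawk", modifier "noon".
Putting it together: [basket [[island [monastery [noon hawk]]] porter]].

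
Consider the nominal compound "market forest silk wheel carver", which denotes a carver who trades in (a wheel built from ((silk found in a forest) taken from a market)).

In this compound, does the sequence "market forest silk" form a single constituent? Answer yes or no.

yes

The paraphrase groups the words so that "market forest silk" is one unit: it corresponds to a single parenthesized sub-phrase.
The full structure is [[[market [forest silk]] wheel] carver], in which [market forest silk] is a constituent.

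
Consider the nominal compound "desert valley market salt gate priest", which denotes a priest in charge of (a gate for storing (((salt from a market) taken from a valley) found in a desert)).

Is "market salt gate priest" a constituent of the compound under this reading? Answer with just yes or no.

The top-level split is [desert valley market salt gate] [priest]; the full structure is [[[desert [valley [market salt]]] gate] priest].
"market salt gate priest" straddles a constituent boundary, so it is not a single unit.

no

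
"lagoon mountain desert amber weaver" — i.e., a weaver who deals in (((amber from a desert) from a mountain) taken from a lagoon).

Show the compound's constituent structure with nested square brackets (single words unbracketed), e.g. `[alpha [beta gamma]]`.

Overall it is a kind of weaver; the modifier is "lagoon mountain desert amber".
Inside "lagoon mountain desert amber": head "amber" (specifically "mountain desert amber"), modifier "lagoon".
Inside "mountain desert amber": head "amber" (specifically "desert amber"), modifier "mountain".
Inside "desert amber": head "amber", modifier "desert".
Putting it together: [[lagoon [mountain [desert amber]]] weaver].

[[lagoon [mountain [desert amber]]] weaver]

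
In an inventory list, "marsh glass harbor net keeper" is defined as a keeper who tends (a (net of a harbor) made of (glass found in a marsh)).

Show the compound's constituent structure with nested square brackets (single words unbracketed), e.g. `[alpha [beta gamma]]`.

Whole compound: head "keeper", modifier "marsh glass harbor net".
Within "marsh glass harbor net", the head is "net" (specifically "harbor net") and the modifier is "marsh glass".
Within "marsh glass", the head is "glass" and the modifier is "marsh".
Within "harbor net", the head is "net" and the modifier is "harbor".
Assembled: [[[marsh glass] [harbor net]] keeper].

[[[marsh glass] [harbor net]] keeper]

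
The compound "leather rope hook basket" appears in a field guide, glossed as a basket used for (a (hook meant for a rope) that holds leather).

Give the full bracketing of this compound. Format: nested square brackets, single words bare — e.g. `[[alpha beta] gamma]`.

Overall it is a kind of basket; the modifier is "leather rope hook".
"leather rope hook" → head "hook" (specifically "rope hook"), modifier "leather".
"rope hook" → head "hook", modifier "rope".
So the structure is [[leather [rope hook]] basket].

[[leather [rope hook]] basket]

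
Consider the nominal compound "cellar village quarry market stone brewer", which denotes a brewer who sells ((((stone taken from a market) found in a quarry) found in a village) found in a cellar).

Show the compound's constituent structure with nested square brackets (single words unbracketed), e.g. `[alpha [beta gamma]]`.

Overall it is a kind of brewer; the modifier is "cellar village quarry market stone".
Within "cellar village quarry market stone", the head is "stone" (specifically "village quarry market stone") and the modifier is "cellar".
Within "village quarry market stone", the head is "stone" (specifically "quarry market stone") and the modifier is "village".
Within "quarry market stone", the head is "stone" (specifically "market stone") and the modifier is "quarry".
Within "market stone", the head is "stone" and the modifier is "market".
Assembled: [[cellar [village [quarry [market stone]]]] brewer].

[[cellar [village [quarry [market stone]]]] brewer]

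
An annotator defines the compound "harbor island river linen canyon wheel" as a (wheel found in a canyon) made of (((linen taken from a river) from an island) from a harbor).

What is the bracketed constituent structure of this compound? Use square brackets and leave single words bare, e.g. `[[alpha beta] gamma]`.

[[harbor [island [river linen]]] [canyon wheel]]

The outermost head in the paraphrase is "wheel" (specifically "canyon wheel"), modified by "harbor island river linen".
"harbor island river linen" → head "linen" (specifically "island river linen"), modifier "harbor".
"island river linen" → head "linen" (specifically "river linen"), modifier "island".
"river linen" → head "linen", modifier "river".
"canyon wheel" → head "wheel", modifier "canyon".
Putting it together: [[harbor [island [river linen]]] [canyon wheel]].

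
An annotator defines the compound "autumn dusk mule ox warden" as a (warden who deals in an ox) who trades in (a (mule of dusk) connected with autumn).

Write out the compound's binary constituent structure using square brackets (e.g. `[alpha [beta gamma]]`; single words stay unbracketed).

[[autumn [dusk mule]] [ox warden]]

Whole compound: head "warden" (specifically "ox warden"), modifier "autumn dusk mule".
"autumn dusk mule" → head "mule" (specifically "dusk mule"), modifier "autumn".
"dusk mule" → head "mule", modifier "dusk".
"ox warden" → head "warden", modifier "ox".
Putting it together: [[autumn [dusk mule]] [ox warden]].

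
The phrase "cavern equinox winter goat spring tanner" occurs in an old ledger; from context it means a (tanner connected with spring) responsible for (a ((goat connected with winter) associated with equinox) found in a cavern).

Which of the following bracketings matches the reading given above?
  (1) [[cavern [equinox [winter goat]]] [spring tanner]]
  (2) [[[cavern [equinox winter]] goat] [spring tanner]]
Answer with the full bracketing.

The paraphrase's head is the "tanner" part ("spring tanner"); its modifier is "cavern equinox winter goat".
That top-level split, carried through the inner groups, gives [[cavern [equinox [winter goat]]] [spring tanner]].

[[cavern [equinox [winter goat]]] [spring tanner]]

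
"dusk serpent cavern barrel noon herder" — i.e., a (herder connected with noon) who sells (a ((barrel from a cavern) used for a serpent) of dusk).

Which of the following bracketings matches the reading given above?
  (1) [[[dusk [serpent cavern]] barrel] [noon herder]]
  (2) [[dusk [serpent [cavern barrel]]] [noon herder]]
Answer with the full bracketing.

[[dusk [serpent [cavern barrel]]] [noon herder]]

The paraphrase's head is the "herder" part ("noon herder"); its modifier is "dusk serpent cavern barrel".
That top-level split, carried through the inner groups, gives [[dusk [serpent [cavern barrel]]] [noon herder]].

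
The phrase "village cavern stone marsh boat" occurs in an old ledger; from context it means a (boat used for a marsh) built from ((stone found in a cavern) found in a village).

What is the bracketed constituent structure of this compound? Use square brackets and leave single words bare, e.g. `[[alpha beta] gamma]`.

[[village [cavern stone]] [marsh boat]]

Whole compound: head "boat" (specifically "marsh boat"), modifier "village cavern stone".
"village cavern stone" → head "stone" (specifically "cavern stone"), modifier "village".
"cavern stone" → head "stone", modifier "cavern".
"marsh boat" → head "boat", modifier "marsh".
Putting it together: [[village [cavern stone]] [marsh boat]].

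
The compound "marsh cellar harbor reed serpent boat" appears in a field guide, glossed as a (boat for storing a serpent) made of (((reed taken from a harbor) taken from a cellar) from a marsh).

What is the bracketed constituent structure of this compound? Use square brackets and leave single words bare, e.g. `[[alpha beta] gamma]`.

[[marsh [cellar [harbor reed]]] [serpent boat]]

At the top level: head "boat" (specifically "serpent boat"); modifier "marsh cellar harbor reed".
"marsh cellar harbor reed" → head "reed" (specifically "cellar harbor reed"), modifier "marsh".
"cellar harbor reed" → head "reed" (specifically "harbor reed"), modifier "cellar".
"harbor reed" → head "reed", modifier "harbor".
"serpent boat" → head "boat", modifier "serpent".
Assembled: [[marsh [cellar [harbor reed]]] [serpent boat]].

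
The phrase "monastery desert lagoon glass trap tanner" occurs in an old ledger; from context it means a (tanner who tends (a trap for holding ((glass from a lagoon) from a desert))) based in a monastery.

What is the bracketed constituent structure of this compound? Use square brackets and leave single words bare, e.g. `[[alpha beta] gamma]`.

[monastery [[[desert [lagoon glass]] trap] tanner]]

Overall it is a kind of tanner (specifically "desert lagoon glass trap tanner"); the modifier is "monastery".
Within "desert lagoon glass trap tanner", the head is "tanner" and the modifier is "desert lagoon glass trap".
Within "desert lagoon glass trap", the head is "trap" and the modifier is "desert lagoon glass".
Within "desert lagoon glass", the head is "glass" (specifically "lagoon glass") and the modifier is "desert".
Within "lagoon glass", the head is "glass" and the modifier is "lagoon".
Assembled: [monastery [[[desert [lagoon glass]] trap] tanner]].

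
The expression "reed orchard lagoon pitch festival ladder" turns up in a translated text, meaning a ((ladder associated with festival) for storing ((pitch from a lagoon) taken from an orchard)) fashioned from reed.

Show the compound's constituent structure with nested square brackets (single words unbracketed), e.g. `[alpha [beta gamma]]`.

Overall it is a kind of ladder (specifically "orchard lagoon pitch festival ladder"); the modifier is "reed".
Inside "orchard lagoon pitch festival ladder": head "ladder" (specifically "festival ladder"), modifier "orchard lagoon pitch".
Inside "orchard lagoon pitch": head "pitch" (specifically "lagoon pitch"), modifier "orchard".
Inside "lagoon pitch": head "pitch", modifier "lagoon".
Inside "festival ladder": head "ladder", modifier "festival".
Putting it together: [reed [[orchard [lagoon pitch]] [festival ladder]]].

[reed [[orchard [lagoon pitch]] [festival ladder]]]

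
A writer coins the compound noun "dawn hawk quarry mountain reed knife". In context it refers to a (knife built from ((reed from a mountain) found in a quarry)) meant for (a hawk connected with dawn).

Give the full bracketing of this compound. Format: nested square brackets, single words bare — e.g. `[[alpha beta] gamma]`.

[[dawn hawk] [[quarry [mountain reed]] knife]]

Whole compound: head "knife" (specifically "quarry mountain reed knife"), modifier "dawn hawk".
Inside "dawn hawk": head "hawk", modifier "dawn".
Inside "quarry mountain reed knife": head "knife", modifier "quarry mountain reed".
Inside "quarry mountain reed": head "reed" (specifically "mountain reed"), modifier "quarry".
Inside "mountain reed": head "reed", modifier "mountain".
Putting it together: [[dawn hawk] [[quarry [mountain reed]] knife]].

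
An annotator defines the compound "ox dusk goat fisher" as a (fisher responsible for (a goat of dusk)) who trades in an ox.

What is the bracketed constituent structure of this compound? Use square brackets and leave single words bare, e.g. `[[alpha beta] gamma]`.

The outermost head in the paraphrase is "fisher" (specifically "dusk goat fisher"), modified by "ox".
Inside "dusk goat fisher": head "fisher", modifier "dusk goat".
Inside "dusk goat": head "goat", modifier "dusk".
Assembled: [ox [[dusk goat] fisher]].

[ox [[dusk goat] fisher]]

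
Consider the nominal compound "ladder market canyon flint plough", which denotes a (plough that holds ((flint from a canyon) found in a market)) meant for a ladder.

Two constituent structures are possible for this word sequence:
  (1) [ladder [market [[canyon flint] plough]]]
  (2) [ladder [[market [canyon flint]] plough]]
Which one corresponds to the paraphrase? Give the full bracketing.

[ladder [[market [canyon flint]] plough]]

The paraphrase's head is the "plough" part ("market canyon flint plough"); its modifier is "ladder".
That top-level split, carried through the inner groups, gives [ladder [[market [canyon flint]] plough]].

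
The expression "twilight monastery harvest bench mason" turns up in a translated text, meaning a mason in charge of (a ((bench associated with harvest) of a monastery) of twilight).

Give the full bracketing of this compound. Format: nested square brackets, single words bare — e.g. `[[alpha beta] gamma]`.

Whole compound: head "mason", modifier "twilight monastery harvest bench".
Within "twilight monastery harvest bench", the head is "bench" (specifically "monastery harvest bench") and the modifier is "twilight".
Within "monastery harvest bench", the head is "bench" (specifically "harvest bench") and the modifier is "monastery".
Within "harvest bench", the head is "bench" and the modifier is "harvest".
Putting it together: [[twilight [monastery [harvest bench]]] mason].

[[twilight [monastery [harvest bench]]] mason]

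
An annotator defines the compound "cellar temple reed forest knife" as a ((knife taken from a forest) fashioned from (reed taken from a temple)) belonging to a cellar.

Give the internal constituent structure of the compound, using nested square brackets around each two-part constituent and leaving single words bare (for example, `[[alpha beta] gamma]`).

[cellar [[temple reed] [forest knife]]]

At the top level: head "knife" (specifically "temple reed forest knife"); modifier "cellar".
"temple reed forest knife" → head "knife" (specifically "forest knife"), modifier "temple reed".
"temple reed" → head "reed", modifier "temple".
"forest knife" → head "knife", modifier "forest".
Assembled: [cellar [[temple reed] [forest knife]]].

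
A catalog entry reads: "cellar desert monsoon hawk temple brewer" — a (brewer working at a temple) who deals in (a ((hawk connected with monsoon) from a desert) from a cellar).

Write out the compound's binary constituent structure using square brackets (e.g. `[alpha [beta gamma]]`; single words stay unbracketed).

[[cellar [desert [monsoon hawk]]] [temple brewer]]

Overall it is a kind of brewer (specifically "temple brewer"); the modifier is "cellar desert monsoon hawk".
Inside "cellar desert monsoon hawk": head "hawk" (specifically "desert monsoon hawk"), modifier "cellar".
Inside "desert monsoon hawk": head "hawk" (specifically "monsoon hawk"), modifier "desert".
Inside "monsoon hawk": head "hawk", modifier "monsoon".
Inside "temple brewer": head "brewer", modifier "temple".
Assembled: [[cellar [desert [monsoon hawk]]] [temple brewer]].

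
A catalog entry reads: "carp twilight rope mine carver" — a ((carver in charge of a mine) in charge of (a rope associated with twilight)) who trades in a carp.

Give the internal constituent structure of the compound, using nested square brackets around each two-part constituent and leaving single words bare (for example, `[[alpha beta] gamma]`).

Overall it is a kind of carver (specifically "twilight rope mine carver"); the modifier is "carp".
Inside "twilight rope mine carver": head "carver" (specifically "mine carver"), modifier "twilight rope".
Inside "twilight rope": head "rope", modifier "twilight".
Inside "mine carver": head "carver", modifier "mine".
So the structure is [carp [[twilight rope] [mine carver]]].

[carp [[twilight rope] [mine carver]]]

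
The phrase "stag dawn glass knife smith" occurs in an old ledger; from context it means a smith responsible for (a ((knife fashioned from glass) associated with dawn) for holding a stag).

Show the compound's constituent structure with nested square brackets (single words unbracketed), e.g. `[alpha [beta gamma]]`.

Whole compound: head "smith", modifier "stag dawn glass knife".
Inside "stag dawn glass knife": head "knife" (specifically "dawn glass knife"), modifier "stag".
Inside "dawn glass knife": head "knife" (specifically "glass knife"), modifier "dawn".
Inside "glass knife": head "knife", modifier "glass".
Assembled: [[stag [dawn [glass knife]]] smith].

[[stag [dawn [glass knife]]] smith]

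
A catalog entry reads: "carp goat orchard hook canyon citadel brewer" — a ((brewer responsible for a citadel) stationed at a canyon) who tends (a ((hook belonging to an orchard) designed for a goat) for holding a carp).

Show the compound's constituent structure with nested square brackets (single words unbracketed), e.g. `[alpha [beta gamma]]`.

[[carp [goat [orchard hook]]] [canyon [citadel brewer]]]

The outermost head in the paraphrase is "brewer" (specifically "canyon citadel brewer"), modified by "carp goat orchard hook".
Inside "carp goat orchard hook": head "hook" (specifically "goat orchard hook"), modifier "carp".
Inside "goat orchard hook": head "hook" (specifically "orchard hook"), modifier "goat".
Inside "orchard hook": head "hook", modifier "orchard".
Inside "canyon citadel brewer": head "brewer" (specifically "citadel brewer"), modifier "canyon".
Inside "citadel brewer": head "brewer", modifier "citadel".
So the structure is [[carp [goat [orchard hook]]] [canyon [citadel brewer]]].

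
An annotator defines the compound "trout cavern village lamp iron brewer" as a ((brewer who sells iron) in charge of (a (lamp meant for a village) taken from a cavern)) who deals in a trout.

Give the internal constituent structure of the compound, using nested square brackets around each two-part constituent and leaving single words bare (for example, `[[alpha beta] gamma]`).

Whole compound: head "brewer" (specifically "cavern village lamp iron brewer"), modifier "trout".
Within "cavern village lamp iron brewer", the head is "brewer" (specifically "iron brewer") and the modifier is "cavern village lamp".
Within "cavern village lamp", the head is "lamp" (specifically "village lamp") and the modifier is "cavern".
Within "village lamp", the head is "lamp" and the modifier is "village".
Within "iron brewer", the head is "brewer" and the modifier is "iron".
Assembled: [trout [[cavern [village lamp]] [iron brewer]]].

[trout [[cavern [village lamp]] [iron brewer]]]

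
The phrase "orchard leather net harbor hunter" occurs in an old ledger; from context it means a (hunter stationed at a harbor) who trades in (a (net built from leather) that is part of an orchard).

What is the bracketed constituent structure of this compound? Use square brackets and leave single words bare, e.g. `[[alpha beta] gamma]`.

The outermost head in the paraphrase is "hunter" (specifically "harbor hunter"), modified by "orchard leather net".
"orchard leather net" → head "net" (specifically "leather net"), modifier "orchard".
"leather net" → head "net", modifier "leather".
"harbor hunter" → head "hunter", modifier "harbor".
Putting it together: [[orchard [leather net]] [harbor hunter]].

[[orchard [leather net]] [harbor hunter]]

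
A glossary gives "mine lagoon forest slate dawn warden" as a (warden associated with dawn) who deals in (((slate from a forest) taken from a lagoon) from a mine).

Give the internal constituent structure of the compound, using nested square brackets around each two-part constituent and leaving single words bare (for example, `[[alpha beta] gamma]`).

Whole compound: head "warden" (specifically "dawn warden"), modifier "mine lagoon forest slate".
"mine lagoon forest slate" → head "slate" (specifically "lagoon forest slate"), modifier "mine".
"lagoon forest slate" → head "slate" (specifically "forest slate"), modifier "lagoon".
"forest slate" → head "slate", modifier "forest".
"dawn warden" → head "warden", modifier "dawn".
Putting it together: [[mine [lagoon [forest slate]]] [dawn warden]].

[[mine [lagoon [forest slate]]] [dawn warden]]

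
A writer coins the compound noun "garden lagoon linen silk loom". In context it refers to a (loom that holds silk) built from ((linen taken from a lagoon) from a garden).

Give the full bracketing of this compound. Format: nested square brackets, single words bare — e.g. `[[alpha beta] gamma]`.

[[garden [lagoon linen]] [silk loom]]

The outermost head in the paraphrase is "loom" (specifically "silk loom"), modified by "garden lagoon linen".
Within "garden lagoon linen", the head is "linen" (specifically "lagoon linen") and the modifier is "garden".
Within "lagoon linen", the head is "linen" and the modifier is "lagoon".
Within "silk loom", the head is "loom" and the modifier is "silk".
Putting it together: [[garden [lagoon linen]] [silk loom]].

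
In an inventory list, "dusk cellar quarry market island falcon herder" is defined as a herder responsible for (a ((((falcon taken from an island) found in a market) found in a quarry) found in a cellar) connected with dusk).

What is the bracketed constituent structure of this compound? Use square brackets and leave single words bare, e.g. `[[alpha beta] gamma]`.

At the top level: head "herder"; modifier "dusk cellar quarry market island falcon".
"dusk cellar quarry market island falcon" → head "falcon" (specifically "cellar quarry market island falcon"), modifier "dusk".
"cellar quarry market island falcon" → head "falcon" (specifically "quarry market island falcon"), modifier "cellar".
"quarry market island falcon" → head "falcon" (specifically "market island falcon"), modifier "quarry".
"market island falcon" → head "falcon" (specifically "island falcon"), modifier "market".
"island falcon" → head "falcon", modifier "island".
So the structure is [[dusk [cellar [quarry [market [island falcon]]]]] herder].

[[dusk [cellar [quarry [market [island falcon]]]]] herder]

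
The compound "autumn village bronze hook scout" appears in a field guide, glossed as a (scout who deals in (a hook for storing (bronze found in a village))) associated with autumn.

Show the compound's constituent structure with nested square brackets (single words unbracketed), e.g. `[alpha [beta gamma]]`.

[autumn [[[village bronze] hook] scout]]

Whole compound: head "scout" (specifically "village bronze hook scout"), modifier "autumn".
Within "village bronze hook scout", the head is "scout" and the modifier is "village bronze hook".
Within "village bronze hook", the head is "hook" and the modifier is "village bronze".
Within "village bronze", the head is "bronze" and the modifier is "village".
So the structure is [autumn [[[village bronze] hook] scout]].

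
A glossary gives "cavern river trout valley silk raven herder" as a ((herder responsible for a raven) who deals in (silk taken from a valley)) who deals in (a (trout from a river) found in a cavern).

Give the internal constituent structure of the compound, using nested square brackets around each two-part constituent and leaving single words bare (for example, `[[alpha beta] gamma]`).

At the top level: head "herder" (specifically "valley silk raven herder"); modifier "cavern river trout".
Inside "cavern river trout": head "trout" (specifically "river trout"), modifier "cavern".
Inside "river trout": head "trout", modifier "river".
Inside "valley silk raven herder": head "herder" (specifically "raven herder"), modifier "valley silk".
Inside "valley silk": head "silk", modifier "valley".
Inside "raven herder": head "herder", modifier "raven".
Assembled: [[cavern [river trout]] [[valley silk] [raven herder]]].

[[cavern [river trout]] [[valley silk] [raven herder]]]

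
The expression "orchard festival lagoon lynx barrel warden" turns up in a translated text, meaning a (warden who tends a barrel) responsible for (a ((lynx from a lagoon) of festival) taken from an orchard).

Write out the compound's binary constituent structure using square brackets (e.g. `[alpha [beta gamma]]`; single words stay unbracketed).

Whole compound: head "warden" (specifically "barrel warden"), modifier "orchard festival lagoon lynx".
Inside "orchard festival lagoon lynx": head "lynx" (specifically "festival lagoon lynx"), modifier "orchard".
Inside "festival lagoon lynx": head "lynx" (specifically "lagoon lynx"), modifier "festival".
Inside "lagoon lynx": head "lynx", modifier "lagoon".
Inside "barrel warden": head "warden", modifier "barrel".
Assembled: [[orchard [festival [lagoon lynx]]] [barrel warden]].

[[orchard [festival [lagoon lynx]]] [barrel warden]]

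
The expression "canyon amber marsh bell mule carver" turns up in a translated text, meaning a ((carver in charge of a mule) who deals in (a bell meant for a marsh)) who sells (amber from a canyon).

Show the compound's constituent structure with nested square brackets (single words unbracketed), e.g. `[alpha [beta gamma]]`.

[[canyon amber] [[marsh bell] [mule carver]]]

The outermost head in the paraphrase is "carver" (specifically "marsh bell mule carver"), modified by "canyon amber".
Inside "canyon amber": head "amber", modifier "canyon".
Inside "marsh bell mule carver": head "carver" (specifically "mule carver"), modifier "marsh bell".
Inside "marsh bell": head "bell", modifier "marsh".
Inside "mule carver": head "carver", modifier "mule".
So the structure is [[canyon amber] [[marsh bell] [mule carver]]].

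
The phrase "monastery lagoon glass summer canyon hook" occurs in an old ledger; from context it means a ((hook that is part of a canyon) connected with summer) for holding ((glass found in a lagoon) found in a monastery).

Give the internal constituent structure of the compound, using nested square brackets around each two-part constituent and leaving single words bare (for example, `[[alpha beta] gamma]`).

Whole compound: head "hook" (specifically "summer canyon hook"), modifier "monastery lagoon glass".
"monastery lagoon glass" → head "glass" (specifically "lagoon glass"), modifier "monastery".
"lagoon glass" → head "glass", modifier "lagoon".
"summer canyon hook" → head "hook" (specifically "canyon hook"), modifier "summer".
"canyon hook" → head "hook", modifier "canyon".
So the structure is [[monastery [lagoon glass]] [summer [canyon hook]]].

[[monastery [lagoon glass]] [summer [canyon hook]]]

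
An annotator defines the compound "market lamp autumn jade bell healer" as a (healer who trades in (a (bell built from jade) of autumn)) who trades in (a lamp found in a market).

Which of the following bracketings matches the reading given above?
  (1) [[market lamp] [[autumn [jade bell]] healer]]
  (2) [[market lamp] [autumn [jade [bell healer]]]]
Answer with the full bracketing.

The paraphrase's head is the "healer" part ("autumn jade bell healer"); its modifier is "market lamp".
That top-level split, carried through the inner groups, gives [[market lamp] [[autumn [jade bell]] healer]].

[[market lamp] [[autumn [jade bell]] healer]]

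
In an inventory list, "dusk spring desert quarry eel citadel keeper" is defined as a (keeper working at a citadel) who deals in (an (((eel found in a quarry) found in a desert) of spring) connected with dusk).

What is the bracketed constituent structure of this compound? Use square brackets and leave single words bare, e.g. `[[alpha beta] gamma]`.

Whole compound: head "keeper" (specifically "citadel keeper"), modifier "dusk spring desert quarry eel".
"dusk spring desert quarry eel" → head "eel" (specifically "spring desert quarry eel"), modifier "dusk".
"spring desert quarry eel" → head "eel" (specifically "desert quarry eel"), modifier "spring".
"desert quarry eel" → head "eel" (specifically "quarry eel"), modifier "desert".
"quarry eel" → head "eel", modifier "quarry".
"citadel keeper" → head "keeper", modifier "citadel".
So the structure is [[dusk [spring [desert [quarry eel]]]] [citadel keeper]].

[[dusk [spring [desert [quarry eel]]]] [citadel keeper]]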